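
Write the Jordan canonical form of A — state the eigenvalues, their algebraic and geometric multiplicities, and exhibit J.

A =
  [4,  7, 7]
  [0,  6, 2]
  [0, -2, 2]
J_2(4) ⊕ J_1(4)

The characteristic polynomial is
  det(x·I − A) = x^3 - 12*x^2 + 48*x - 64 = (x - 4)^3

Eigenvalues and multiplicities (the geometric multiplicity of λ is n − rank(A − λI), which equals the number of Jordan blocks for λ):
  λ = 4: algebraic multiplicity = 3, geometric multiplicity = 2

Determining the block sizes for each eigenvalue:
  λ = 4: 2 blocks summing to 3 forces exactly one block of size 2 and the rest size 1 → block sizes [2, 1]

Assembling the blocks gives a Jordan form
J =
  [4, 1, 0]
  [0, 4, 0]
  [0, 0, 4]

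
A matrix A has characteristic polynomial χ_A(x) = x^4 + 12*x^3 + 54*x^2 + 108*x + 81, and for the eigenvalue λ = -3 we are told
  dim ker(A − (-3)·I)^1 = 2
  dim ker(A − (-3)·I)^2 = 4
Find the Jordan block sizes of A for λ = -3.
Block sizes for λ = -3: [2, 2]

From the dimensions of kernels of powers, the number of Jordan blocks of size at least j is d_j − d_{j−1} where d_j = dim ker(N^j) (with d_0 = 0). Computing the differences gives [2, 2].
The number of blocks of size exactly k is (#blocks of size ≥ k) − (#blocks of size ≥ k + 1), so the partition is: 2 block(s) of size 2.
In nonincreasing order the block sizes are [2, 2].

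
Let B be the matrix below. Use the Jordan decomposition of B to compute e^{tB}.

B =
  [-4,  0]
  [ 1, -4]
e^{tB} =
  [exp(-4*t), 0]
  [t*exp(-4*t), exp(-4*t)]

Strategy: write B = P · J · P⁻¹ where J is a Jordan canonical form, so e^{tB} = P · e^{tJ} · P⁻¹, and e^{tJ} can be computed block-by-block.

B has Jordan form
J =
  [-4,  1]
  [ 0, -4]
(up to reordering of blocks).

Per-block formulas:
  For a 2×2 Jordan block J_2(-4): exp(t · J_2(-4)) = e^(-4t)·(I + t·N), where N is the 2×2 nilpotent shift.

After assembling e^{tJ} and conjugating by P, we get:

e^{tB} =
  [exp(-4*t), 0]
  [t*exp(-4*t), exp(-4*t)]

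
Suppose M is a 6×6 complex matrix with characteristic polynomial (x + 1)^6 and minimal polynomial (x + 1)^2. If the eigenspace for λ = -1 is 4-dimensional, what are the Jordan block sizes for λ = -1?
Block sizes for λ = -1: [2, 2, 1, 1]

Step 1 — from the characteristic polynomial, algebraic multiplicity of λ = -1 is 6. From dim ker(M − (-1)·I) = 4, there are exactly 4 Jordan blocks for λ = -1.
Step 2 — from the minimal polynomial, the factor (x + 1)^2 tells us the largest block for λ = -1 has size 2.
Step 3 — with total size 6, 4 blocks, and largest block 2, the block sizes (in nonincreasing order) are [2, 2, 1, 1].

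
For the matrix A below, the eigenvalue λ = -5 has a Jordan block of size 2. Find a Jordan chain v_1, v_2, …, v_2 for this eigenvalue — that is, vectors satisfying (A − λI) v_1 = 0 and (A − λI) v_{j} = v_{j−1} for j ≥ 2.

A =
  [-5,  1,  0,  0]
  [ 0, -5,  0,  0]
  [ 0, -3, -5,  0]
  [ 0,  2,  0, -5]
A Jordan chain for λ = -5 of length 2:
v_1 = (1, 0, -3, 2)ᵀ
v_2 = (0, 1, 0, 0)ᵀ

Let N = A − (-5)·I. We want v_2 with N^2 v_2 = 0 but N^1 v_2 ≠ 0; then v_{j-1} := N · v_j for j = 2, …, 2.

Pick v_2 = (0, 1, 0, 0)ᵀ.
Then v_1 = N · v_2 = (1, 0, -3, 2)ᵀ.

Sanity check: (A − (-5)·I) v_1 = (0, 0, 0, 0)ᵀ = 0. ✓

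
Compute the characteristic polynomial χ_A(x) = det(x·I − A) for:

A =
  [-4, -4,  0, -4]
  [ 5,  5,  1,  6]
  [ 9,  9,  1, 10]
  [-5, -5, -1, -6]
x^4 + 4*x^3

Expanding det(x·I − A) (e.g. by cofactor expansion or by noting that A is similar to its Jordan form J, which has the same characteristic polynomial as A) gives
  χ_A(x) = x^4 + 4*x^3
which factors as x^3*(x + 4). The eigenvalues (with algebraic multiplicities) are λ = -4 with multiplicity 1, λ = 0 with multiplicity 3.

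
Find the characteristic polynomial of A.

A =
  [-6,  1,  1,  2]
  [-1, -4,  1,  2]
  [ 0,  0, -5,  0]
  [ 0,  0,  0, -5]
x^4 + 20*x^3 + 150*x^2 + 500*x + 625

Expanding det(x·I − A) (e.g. by cofactor expansion or by noting that A is similar to its Jordan form J, which has the same characteristic polynomial as A) gives
  χ_A(x) = x^4 + 20*x^3 + 150*x^2 + 500*x + 625
which factors as (x + 5)^4. The eigenvalues (with algebraic multiplicities) are λ = -5 with multiplicity 4.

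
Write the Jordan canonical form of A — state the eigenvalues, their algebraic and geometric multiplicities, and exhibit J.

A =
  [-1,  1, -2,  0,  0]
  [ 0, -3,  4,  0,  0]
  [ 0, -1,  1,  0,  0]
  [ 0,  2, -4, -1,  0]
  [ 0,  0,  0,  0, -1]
J_2(-1) ⊕ J_1(-1) ⊕ J_1(-1) ⊕ J_1(-1)

The characteristic polynomial is
  det(x·I − A) = x^5 + 5*x^4 + 10*x^3 + 10*x^2 + 5*x + 1 = (x + 1)^5

Eigenvalues and multiplicities (the geometric multiplicity of λ is n − rank(A − λI), which equals the number of Jordan blocks for λ):
  λ = -1: algebraic multiplicity = 5, geometric multiplicity = 4

Determining the block sizes for each eigenvalue:
  λ = -1: 4 blocks summing to 5 forces exactly one block of size 2 and the rest size 1 → block sizes [2, 1, 1, 1]

Assembling the blocks gives a Jordan form
J =
  [-1,  1,  0,  0,  0]
  [ 0, -1,  0,  0,  0]
  [ 0,  0, -1,  0,  0]
  [ 0,  0,  0, -1,  0]
  [ 0,  0,  0,  0, -1]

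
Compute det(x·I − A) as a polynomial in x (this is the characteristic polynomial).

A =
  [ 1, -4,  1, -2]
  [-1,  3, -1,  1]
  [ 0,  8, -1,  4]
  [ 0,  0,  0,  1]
x^4 - 4*x^3 + 6*x^2 - 4*x + 1

Expanding det(x·I − A) (e.g. by cofactor expansion or by noting that A is similar to its Jordan form J, which has the same characteristic polynomial as A) gives
  χ_A(x) = x^4 - 4*x^3 + 6*x^2 - 4*x + 1
which factors as (x - 1)^4. The eigenvalues (with algebraic multiplicities) are λ = 1 with multiplicity 4.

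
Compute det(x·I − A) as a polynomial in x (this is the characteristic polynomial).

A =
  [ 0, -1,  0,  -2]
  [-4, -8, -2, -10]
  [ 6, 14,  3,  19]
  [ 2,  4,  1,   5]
x^4

Expanding det(x·I − A) (e.g. by cofactor expansion or by noting that A is similar to its Jordan form J, which has the same characteristic polynomial as A) gives
  χ_A(x) = x^4
which factors as x^4. The eigenvalues (with algebraic multiplicities) are λ = 0 with multiplicity 4.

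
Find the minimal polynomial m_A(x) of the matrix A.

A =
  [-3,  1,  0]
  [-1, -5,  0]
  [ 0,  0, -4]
x^2 + 8*x + 16

The characteristic polynomial is χ_A(x) = (x + 4)^3, so the eigenvalues are known. The minimal polynomial is
  m_A(x) = Π_λ (x − λ)^{k_λ}
where k_λ is the size of the *largest* Jordan block for λ (equivalently, the smallest k with (A − λI)^k v = 0 for every generalised eigenvector v of λ).

  λ = -4: largest Jordan block has size 2, contributing (x + 4)^2

So m_A(x) = (x + 4)^2 = x^2 + 8*x + 16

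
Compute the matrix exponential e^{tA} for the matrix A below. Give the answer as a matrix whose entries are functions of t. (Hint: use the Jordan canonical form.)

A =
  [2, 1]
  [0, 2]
e^{tA} =
  [exp(2*t), t*exp(2*t)]
  [0, exp(2*t)]

Strategy: write A = P · J · P⁻¹ where J is a Jordan canonical form, so e^{tA} = P · e^{tJ} · P⁻¹, and e^{tJ} can be computed block-by-block.

A has Jordan form
J =
  [2, 1]
  [0, 2]
(up to reordering of blocks).

Per-block formulas:
  For a 2×2 Jordan block J_2(2): exp(t · J_2(2)) = e^(2t)·(I + t·N), where N is the 2×2 nilpotent shift.

After assembling e^{tJ} and conjugating by P, we get:

e^{tA} =
  [exp(2*t), t*exp(2*t)]
  [0, exp(2*t)]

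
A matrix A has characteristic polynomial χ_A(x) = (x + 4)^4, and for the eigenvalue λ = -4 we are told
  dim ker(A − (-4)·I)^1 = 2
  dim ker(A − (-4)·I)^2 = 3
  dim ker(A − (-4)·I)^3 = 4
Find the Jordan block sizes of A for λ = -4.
Block sizes for λ = -4: [3, 1]

From the dimensions of kernels of powers, the number of Jordan blocks of size at least j is d_j − d_{j−1} where d_j = dim ker(N^j) (with d_0 = 0). Computing the differences gives [2, 1, 1].
The number of blocks of size exactly k is (#blocks of size ≥ k) − (#blocks of size ≥ k + 1), so the partition is: 1 block(s) of size 1, 1 block(s) of size 3.
In nonincreasing order the block sizes are [3, 1].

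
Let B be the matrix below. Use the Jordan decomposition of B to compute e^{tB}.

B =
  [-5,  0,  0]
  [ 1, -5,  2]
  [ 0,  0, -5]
e^{tB} =
  [exp(-5*t), 0, 0]
  [t*exp(-5*t), exp(-5*t), 2*t*exp(-5*t)]
  [0, 0, exp(-5*t)]

Strategy: write B = P · J · P⁻¹ where J is a Jordan canonical form, so e^{tB} = P · e^{tJ} · P⁻¹, and e^{tJ} can be computed block-by-block.

B has Jordan form
J =
  [-5,  1,  0]
  [ 0, -5,  0]
  [ 0,  0, -5]
(up to reordering of blocks).

Per-block formulas:
  For a 1×1 block at λ = -5: exp(t · [-5]) = [e^(-5t)].
  For a 2×2 Jordan block J_2(-5): exp(t · J_2(-5)) = e^(-5t)·(I + t·N), where N is the 2×2 nilpotent shift.

After assembling e^{tJ} and conjugating by P, we get:

e^{tB} =
  [exp(-5*t), 0, 0]
  [t*exp(-5*t), exp(-5*t), 2*t*exp(-5*t)]
  [0, 0, exp(-5*t)]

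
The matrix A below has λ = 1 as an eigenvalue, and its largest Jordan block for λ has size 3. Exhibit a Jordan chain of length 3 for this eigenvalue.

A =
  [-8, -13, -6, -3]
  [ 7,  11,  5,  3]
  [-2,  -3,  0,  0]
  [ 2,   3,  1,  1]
A Jordan chain for λ = 1 of length 3:
v_1 = (-4, 3, -1, 1)ᵀ
v_2 = (-9, 7, -2, 2)ᵀ
v_3 = (1, 0, 0, 0)ᵀ

Let N = A − (1)·I. We want v_3 with N^3 v_3 = 0 but N^2 v_3 ≠ 0; then v_{j-1} := N · v_j for j = 3, …, 2.

Pick v_3 = (1, 0, 0, 0)ᵀ.
Then v_2 = N · v_3 = (-9, 7, -2, 2)ᵀ.
Then v_1 = N · v_2 = (-4, 3, -1, 1)ᵀ.

Sanity check: (A − (1)·I) v_1 = (0, 0, 0, 0)ᵀ = 0. ✓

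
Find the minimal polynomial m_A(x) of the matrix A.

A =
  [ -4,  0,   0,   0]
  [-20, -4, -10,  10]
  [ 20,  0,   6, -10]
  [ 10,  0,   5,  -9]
x^2 + 3*x - 4

The characteristic polynomial is χ_A(x) = (x - 1)*(x + 4)^3, so the eigenvalues are known. The minimal polynomial is
  m_A(x) = Π_λ (x − λ)^{k_λ}
where k_λ is the size of the *largest* Jordan block for λ (equivalently, the smallest k with (A − λI)^k v = 0 for every generalised eigenvector v of λ).

  λ = -4: largest Jordan block has size 1, contributing (x + 4)
  λ = 1: largest Jordan block has size 1, contributing (x − 1)

So m_A(x) = (x - 1)*(x + 4) = x^2 + 3*x - 4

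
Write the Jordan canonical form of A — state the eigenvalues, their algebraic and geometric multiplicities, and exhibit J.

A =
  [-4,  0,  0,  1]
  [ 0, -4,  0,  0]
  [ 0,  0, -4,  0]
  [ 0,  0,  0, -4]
J_2(-4) ⊕ J_1(-4) ⊕ J_1(-4)

The characteristic polynomial is
  det(x·I − A) = x^4 + 16*x^3 + 96*x^2 + 256*x + 256 = (x + 4)^4

Eigenvalues and multiplicities (the geometric multiplicity of λ is n − rank(A − λI), which equals the number of Jordan blocks for λ):
  λ = -4: algebraic multiplicity = 4, geometric multiplicity = 3

Determining the block sizes for each eigenvalue:
  λ = -4: 3 blocks summing to 4 forces exactly one block of size 2 and the rest size 1 → block sizes [2, 1, 1]

Assembling the blocks gives a Jordan form
J =
  [-4,  1,  0,  0]
  [ 0, -4,  0,  0]
  [ 0,  0, -4,  0]
  [ 0,  0,  0, -4]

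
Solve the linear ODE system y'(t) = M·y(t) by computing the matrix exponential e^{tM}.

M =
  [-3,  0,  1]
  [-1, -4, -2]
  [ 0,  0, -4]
e^{tM} =
  [exp(-3*t), 0, exp(-3*t) - exp(-4*t)]
  [-exp(-3*t) + exp(-4*t), exp(-4*t), -t*exp(-4*t) - exp(-3*t) + exp(-4*t)]
  [0, 0, exp(-4*t)]

Strategy: write M = P · J · P⁻¹ where J is a Jordan canonical form, so e^{tM} = P · e^{tJ} · P⁻¹, and e^{tJ} can be computed block-by-block.

M has Jordan form
J =
  [-4,  1,  0]
  [ 0, -4,  0]
  [ 0,  0, -3]
(up to reordering of blocks).

Per-block formulas:
  For a 1×1 block at λ = -3: exp(t · [-3]) = [e^(-3t)].
  For a 2×2 Jordan block J_2(-4): exp(t · J_2(-4)) = e^(-4t)·(I + t·N), where N is the 2×2 nilpotent shift.

After assembling e^{tJ} and conjugating by P, we get:

e^{tM} =
  [exp(-3*t), 0, exp(-3*t) - exp(-4*t)]
  [-exp(-3*t) + exp(-4*t), exp(-4*t), -t*exp(-4*t) - exp(-3*t) + exp(-4*t)]
  [0, 0, exp(-4*t)]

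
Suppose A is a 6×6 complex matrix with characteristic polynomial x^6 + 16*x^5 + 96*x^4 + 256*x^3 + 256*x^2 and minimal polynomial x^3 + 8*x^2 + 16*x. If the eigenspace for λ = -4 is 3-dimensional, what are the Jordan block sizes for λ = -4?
Block sizes for λ = -4: [2, 1, 1]

Step 1 — from the characteristic polynomial, algebraic multiplicity of λ = -4 is 4. From dim ker(A − (-4)·I) = 3, there are exactly 3 Jordan blocks for λ = -4.
Step 2 — from the minimal polynomial, the factor (x + 4)^2 tells us the largest block for λ = -4 has size 2.
Step 3 — with total size 4, 3 blocks, and largest block 2, the block sizes (in nonincreasing order) are [2, 1, 1].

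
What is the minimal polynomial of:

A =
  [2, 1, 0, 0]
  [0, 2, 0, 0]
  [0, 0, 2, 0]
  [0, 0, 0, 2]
x^2 - 4*x + 4

The characteristic polynomial is χ_A(x) = (x - 2)^4, so the eigenvalues are known. The minimal polynomial is
  m_A(x) = Π_λ (x − λ)^{k_λ}
where k_λ is the size of the *largest* Jordan block for λ (equivalently, the smallest k with (A − λI)^k v = 0 for every generalised eigenvector v of λ).

  λ = 2: largest Jordan block has size 2, contributing (x − 2)^2

So m_A(x) = (x - 2)^2 = x^2 - 4*x + 4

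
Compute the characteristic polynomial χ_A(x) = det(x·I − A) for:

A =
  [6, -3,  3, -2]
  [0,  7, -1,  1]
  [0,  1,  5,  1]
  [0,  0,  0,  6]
x^4 - 24*x^3 + 216*x^2 - 864*x + 1296

Expanding det(x·I − A) (e.g. by cofactor expansion or by noting that A is similar to its Jordan form J, which has the same characteristic polynomial as A) gives
  χ_A(x) = x^4 - 24*x^3 + 216*x^2 - 864*x + 1296
which factors as (x - 6)^4. The eigenvalues (with algebraic multiplicities) are λ = 6 with multiplicity 4.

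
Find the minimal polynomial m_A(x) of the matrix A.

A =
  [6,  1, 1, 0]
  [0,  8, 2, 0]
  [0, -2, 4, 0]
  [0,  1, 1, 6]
x^2 - 12*x + 36

The characteristic polynomial is χ_A(x) = (x - 6)^4, so the eigenvalues are known. The minimal polynomial is
  m_A(x) = Π_λ (x − λ)^{k_λ}
where k_λ is the size of the *largest* Jordan block for λ (equivalently, the smallest k with (A − λI)^k v = 0 for every generalised eigenvector v of λ).

  λ = 6: largest Jordan block has size 2, contributing (x − 6)^2

So m_A(x) = (x - 6)^2 = x^2 - 12*x + 36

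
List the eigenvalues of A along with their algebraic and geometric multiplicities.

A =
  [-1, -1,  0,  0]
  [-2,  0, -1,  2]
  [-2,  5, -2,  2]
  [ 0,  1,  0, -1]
λ = -1: alg = 4, geom = 2

Step 1 — factor the characteristic polynomial to read off the algebraic multiplicities:
  χ_A(x) = (x + 1)^4

Step 2 — compute geometric multiplicities via the rank-nullity identity g(λ) = n − rank(A − λI):
  rank(A − (-1)·I) = 2, so dim ker(A − (-1)·I) = n − 2 = 2

Summary:
  λ = -1: algebraic multiplicity = 4, geometric multiplicity = 2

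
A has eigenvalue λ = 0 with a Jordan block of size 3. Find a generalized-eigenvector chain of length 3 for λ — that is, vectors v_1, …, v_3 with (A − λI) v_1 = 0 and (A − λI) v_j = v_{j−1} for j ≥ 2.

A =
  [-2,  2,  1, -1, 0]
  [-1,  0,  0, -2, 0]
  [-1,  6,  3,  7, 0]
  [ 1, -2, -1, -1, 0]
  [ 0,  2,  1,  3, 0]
A Jordan chain for λ = 0 of length 3:
v_1 = (4, 2, 2, -2, 0)ᵀ
v_2 = (2, 0, 6, -2, 2)ᵀ
v_3 = (0, 1, 0, 0, 0)ᵀ

Let N = A − (0)·I. We want v_3 with N^3 v_3 = 0 but N^2 v_3 ≠ 0; then v_{j-1} := N · v_j for j = 3, …, 2.

Pick v_3 = (0, 1, 0, 0, 0)ᵀ.
Then v_2 = N · v_3 = (2, 0, 6, -2, 2)ᵀ.
Then v_1 = N · v_2 = (4, 2, 2, -2, 0)ᵀ.

Sanity check: (A − (0)·I) v_1 = (0, 0, 0, 0, 0)ᵀ = 0. ✓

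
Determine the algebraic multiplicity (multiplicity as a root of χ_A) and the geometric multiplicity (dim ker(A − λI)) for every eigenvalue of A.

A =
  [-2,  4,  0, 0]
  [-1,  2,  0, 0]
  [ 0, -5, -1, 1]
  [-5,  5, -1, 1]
λ = 0: alg = 4, geom = 2

Step 1 — factor the characteristic polynomial to read off the algebraic multiplicities:
  χ_A(x) = x^4

Step 2 — compute geometric multiplicities via the rank-nullity identity g(λ) = n − rank(A − λI):
  rank(A − (0)·I) = 2, so dim ker(A − (0)·I) = n − 2 = 2

Summary:
  λ = 0: algebraic multiplicity = 4, geometric multiplicity = 2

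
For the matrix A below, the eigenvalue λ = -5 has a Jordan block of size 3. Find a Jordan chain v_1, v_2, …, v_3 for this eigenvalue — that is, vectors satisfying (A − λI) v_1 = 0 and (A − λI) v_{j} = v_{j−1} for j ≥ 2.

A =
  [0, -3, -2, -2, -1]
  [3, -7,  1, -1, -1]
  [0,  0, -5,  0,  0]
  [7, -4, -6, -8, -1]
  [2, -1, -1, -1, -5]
A Jordan chain for λ = -5 of length 3:
v_1 = (0, -1, 0, 1, 1)ᵀ
v_2 = (-2, 1, 0, -6, -1)ᵀ
v_3 = (0, 0, 1, 0, 0)ᵀ

Let N = A − (-5)·I. We want v_3 with N^3 v_3 = 0 but N^2 v_3 ≠ 0; then v_{j-1} := N · v_j for j = 3, …, 2.

Pick v_3 = (0, 0, 1, 0, 0)ᵀ.
Then v_2 = N · v_3 = (-2, 1, 0, -6, -1)ᵀ.
Then v_1 = N · v_2 = (0, -1, 0, 1, 1)ᵀ.

Sanity check: (A − (-5)·I) v_1 = (0, 0, 0, 0, 0)ᵀ = 0. ✓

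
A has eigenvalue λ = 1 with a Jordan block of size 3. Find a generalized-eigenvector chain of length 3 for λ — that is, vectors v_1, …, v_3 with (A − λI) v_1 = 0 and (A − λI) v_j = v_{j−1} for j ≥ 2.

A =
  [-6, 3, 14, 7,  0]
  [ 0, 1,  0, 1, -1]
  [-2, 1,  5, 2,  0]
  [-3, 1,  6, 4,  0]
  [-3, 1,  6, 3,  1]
A Jordan chain for λ = 1 of length 3:
v_1 = (3, 0, 1, 1, 1)ᵀ
v_2 = (7, 1, 2, 3, 3)ᵀ
v_3 = (0, 0, 0, 1, 0)ᵀ

Let N = A − (1)·I. We want v_3 with N^3 v_3 = 0 but N^2 v_3 ≠ 0; then v_{j-1} := N · v_j for j = 3, …, 2.

Pick v_3 = (0, 0, 0, 1, 0)ᵀ.
Then v_2 = N · v_3 = (7, 1, 2, 3, 3)ᵀ.
Then v_1 = N · v_2 = (3, 0, 1, 1, 1)ᵀ.

Sanity check: (A − (1)·I) v_1 = (0, 0, 0, 0, 0)ᵀ = 0. ✓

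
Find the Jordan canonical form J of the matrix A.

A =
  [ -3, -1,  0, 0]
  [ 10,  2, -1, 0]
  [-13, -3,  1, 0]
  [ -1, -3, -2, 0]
J_3(0) ⊕ J_1(0)

The characteristic polynomial is
  det(x·I − A) = x^4

Eigenvalues and multiplicities (the geometric multiplicity of λ is n − rank(A − λI), which equals the number of Jordan blocks for λ):
  λ = 0: algebraic multiplicity = 4, geometric multiplicity = 2

Determining the block sizes for each eigenvalue:
  λ = 0: with am = 4 and gm = 2, the partition is not yet determined (e.g. several partitions of 4 into 2 parts exist). Let N = A − (0)·I. Computing rank(N^1) = 2, rank(N^2) = 1, rank(N^3) = 0; the number of blocks of size ≥ j is rank(N^{j−1}) − rank(N^j), giving [2, 1, 1]. So we have 1 block(s) of size 3, 1 block(s) of size 1 → block sizes [3, 1]

Assembling the blocks gives a Jordan form
J =
  [0, 1, 0, 0]
  [0, 0, 1, 0]
  [0, 0, 0, 0]
  [0, 0, 0, 0]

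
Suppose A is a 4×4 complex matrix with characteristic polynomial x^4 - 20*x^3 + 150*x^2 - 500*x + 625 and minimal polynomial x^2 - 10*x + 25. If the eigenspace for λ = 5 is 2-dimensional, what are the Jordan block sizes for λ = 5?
Block sizes for λ = 5: [2, 2]

Step 1 — from the characteristic polynomial, algebraic multiplicity of λ = 5 is 4. From dim ker(A − (5)·I) = 2, there are exactly 2 Jordan blocks for λ = 5.
Step 2 — from the minimal polynomial, the factor (x − 5)^2 tells us the largest block for λ = 5 has size 2.
Step 3 — with total size 4, 2 blocks, and largest block 2, the block sizes (in nonincreasing order) are [2, 2].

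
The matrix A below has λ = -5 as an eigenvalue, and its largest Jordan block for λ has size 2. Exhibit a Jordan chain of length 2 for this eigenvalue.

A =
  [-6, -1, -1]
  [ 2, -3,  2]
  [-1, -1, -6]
A Jordan chain for λ = -5 of length 2:
v_1 = (-1, 2, -1)ᵀ
v_2 = (1, 0, 0)ᵀ

Let N = A − (-5)·I. We want v_2 with N^2 v_2 = 0 but N^1 v_2 ≠ 0; then v_{j-1} := N · v_j for j = 2, …, 2.

Pick v_2 = (1, 0, 0)ᵀ.
Then v_1 = N · v_2 = (-1, 2, -1)ᵀ.

Sanity check: (A − (-5)·I) v_1 = (0, 0, 0)ᵀ = 0. ✓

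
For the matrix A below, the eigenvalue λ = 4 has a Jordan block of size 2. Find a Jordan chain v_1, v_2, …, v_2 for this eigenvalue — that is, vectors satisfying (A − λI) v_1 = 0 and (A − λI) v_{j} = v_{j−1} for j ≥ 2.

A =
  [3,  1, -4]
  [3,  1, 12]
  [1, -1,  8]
A Jordan chain for λ = 4 of length 2:
v_1 = (-1, 3, 1)ᵀ
v_2 = (1, 0, 0)ᵀ

Let N = A − (4)·I. We want v_2 with N^2 v_2 = 0 but N^1 v_2 ≠ 0; then v_{j-1} := N · v_j for j = 2, …, 2.

Pick v_2 = (1, 0, 0)ᵀ.
Then v_1 = N · v_2 = (-1, 3, 1)ᵀ.

Sanity check: (A − (4)·I) v_1 = (0, 0, 0)ᵀ = 0. ✓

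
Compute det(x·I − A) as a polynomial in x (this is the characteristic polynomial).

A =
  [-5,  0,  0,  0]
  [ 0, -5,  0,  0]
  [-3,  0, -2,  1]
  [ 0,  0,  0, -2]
x^4 + 14*x^3 + 69*x^2 + 140*x + 100

Expanding det(x·I − A) (e.g. by cofactor expansion or by noting that A is similar to its Jordan form J, which has the same characteristic polynomial as A) gives
  χ_A(x) = x^4 + 14*x^3 + 69*x^2 + 140*x + 100
which factors as (x + 2)^2*(x + 5)^2. The eigenvalues (with algebraic multiplicities) are λ = -5 with multiplicity 2, λ = -2 with multiplicity 2.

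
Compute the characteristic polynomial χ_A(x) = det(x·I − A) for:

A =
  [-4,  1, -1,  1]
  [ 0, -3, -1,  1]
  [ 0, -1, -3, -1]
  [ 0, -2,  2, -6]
x^4 + 16*x^3 + 96*x^2 + 256*x + 256

Expanding det(x·I − A) (e.g. by cofactor expansion or by noting that A is similar to its Jordan form J, which has the same characteristic polynomial as A) gives
  χ_A(x) = x^4 + 16*x^3 + 96*x^2 + 256*x + 256
which factors as (x + 4)^4. The eigenvalues (with algebraic multiplicities) are λ = -4 with multiplicity 4.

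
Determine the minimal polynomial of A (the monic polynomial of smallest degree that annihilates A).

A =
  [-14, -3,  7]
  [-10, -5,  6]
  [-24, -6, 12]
x^3 + 7*x^2 + 16*x + 12

The characteristic polynomial is χ_A(x) = (x + 2)^2*(x + 3), so the eigenvalues are known. The minimal polynomial is
  m_A(x) = Π_λ (x − λ)^{k_λ}
where k_λ is the size of the *largest* Jordan block for λ (equivalently, the smallest k with (A − λI)^k v = 0 for every generalised eigenvector v of λ).

  λ = -3: largest Jordan block has size 1, contributing (x + 3)
  λ = -2: largest Jordan block has size 2, contributing (x + 2)^2

So m_A(x) = (x + 2)^2*(x + 3) = x^3 + 7*x^2 + 16*x + 12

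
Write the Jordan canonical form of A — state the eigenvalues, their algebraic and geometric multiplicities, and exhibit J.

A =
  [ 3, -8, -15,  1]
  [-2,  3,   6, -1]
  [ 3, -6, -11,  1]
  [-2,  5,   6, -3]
J_3(-2) ⊕ J_1(-2)

The characteristic polynomial is
  det(x·I − A) = x^4 + 8*x^3 + 24*x^2 + 32*x + 16 = (x + 2)^4

Eigenvalues and multiplicities (the geometric multiplicity of λ is n − rank(A − λI), which equals the number of Jordan blocks for λ):
  λ = -2: algebraic multiplicity = 4, geometric multiplicity = 2

Determining the block sizes for each eigenvalue:
  λ = -2: with am = 4 and gm = 2, the partition is not yet determined (e.g. several partitions of 4 into 2 parts exist). Let N = A − (-2)·I. Computing rank(N^1) = 2, rank(N^2) = 1, rank(N^3) = 0; the number of blocks of size ≥ j is rank(N^{j−1}) − rank(N^j), giving [2, 1, 1]. So we have 1 block(s) of size 3, 1 block(s) of size 1 → block sizes [3, 1]

Assembling the blocks gives a Jordan form
J =
  [-2,  1,  0,  0]
  [ 0, -2,  1,  0]
  [ 0,  0, -2,  0]
  [ 0,  0,  0, -2]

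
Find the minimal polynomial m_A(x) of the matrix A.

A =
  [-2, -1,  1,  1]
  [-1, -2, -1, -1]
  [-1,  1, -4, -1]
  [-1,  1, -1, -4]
x^2 + 6*x + 9

The characteristic polynomial is χ_A(x) = (x + 3)^4, so the eigenvalues are known. The minimal polynomial is
  m_A(x) = Π_λ (x − λ)^{k_λ}
where k_λ is the size of the *largest* Jordan block for λ (equivalently, the smallest k with (A − λI)^k v = 0 for every generalised eigenvector v of λ).

  λ = -3: largest Jordan block has size 2, contributing (x + 3)^2

So m_A(x) = (x + 3)^2 = x^2 + 6*x + 9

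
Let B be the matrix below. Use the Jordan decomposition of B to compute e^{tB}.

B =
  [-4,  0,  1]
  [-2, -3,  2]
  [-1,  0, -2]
e^{tB} =
  [-t*exp(-3*t) + exp(-3*t), 0, t*exp(-3*t)]
  [-2*t*exp(-3*t), exp(-3*t), 2*t*exp(-3*t)]
  [-t*exp(-3*t), 0, t*exp(-3*t) + exp(-3*t)]

Strategy: write B = P · J · P⁻¹ where J is a Jordan canonical form, so e^{tB} = P · e^{tJ} · P⁻¹, and e^{tJ} can be computed block-by-block.

B has Jordan form
J =
  [-3,  1,  0]
  [ 0, -3,  0]
  [ 0,  0, -3]
(up to reordering of blocks).

Per-block formulas:
  For a 2×2 Jordan block J_2(-3): exp(t · J_2(-3)) = e^(-3t)·(I + t·N), where N is the 2×2 nilpotent shift.
  For a 1×1 block at λ = -3: exp(t · [-3]) = [e^(-3t)].

After assembling e^{tJ} and conjugating by P, we get:

e^{tB} =
  [-t*exp(-3*t) + exp(-3*t), 0, t*exp(-3*t)]
  [-2*t*exp(-3*t), exp(-3*t), 2*t*exp(-3*t)]
  [-t*exp(-3*t), 0, t*exp(-3*t) + exp(-3*t)]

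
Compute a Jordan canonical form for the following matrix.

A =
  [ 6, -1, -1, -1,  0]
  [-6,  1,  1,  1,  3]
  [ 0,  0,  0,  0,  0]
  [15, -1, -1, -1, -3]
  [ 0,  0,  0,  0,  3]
J_1(0) ⊕ J_1(0) ⊕ J_2(3) ⊕ J_1(3)

The characteristic polynomial is
  det(x·I − A) = x^5 - 9*x^4 + 27*x^3 - 27*x^2 = x^2*(x - 3)^3

Eigenvalues and multiplicities (the geometric multiplicity of λ is n − rank(A − λI), which equals the number of Jordan blocks for λ):
  λ = 0: algebraic multiplicity = 2, geometric multiplicity = 2
  λ = 3: algebraic multiplicity = 3, geometric multiplicity = 2

Determining the block sizes for each eigenvalue:
  λ = 0: gm = am = 2, so every block has size 1 → block sizes [1, 1]
  λ = 3: 2 blocks summing to 3 forces exactly one block of size 2 and the rest size 1 → block sizes [2, 1]

Assembling the blocks gives a Jordan form
J =
  [0, 0, 0, 0, 0]
  [0, 0, 0, 0, 0]
  [0, 0, 3, 1, 0]
  [0, 0, 0, 3, 0]
  [0, 0, 0, 0, 3]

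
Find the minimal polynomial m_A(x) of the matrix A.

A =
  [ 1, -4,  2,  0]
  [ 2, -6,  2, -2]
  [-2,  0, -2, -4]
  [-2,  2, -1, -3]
x^2 + 5*x + 6

The characteristic polynomial is χ_A(x) = (x + 2)^2*(x + 3)^2, so the eigenvalues are known. The minimal polynomial is
  m_A(x) = Π_λ (x − λ)^{k_λ}
where k_λ is the size of the *largest* Jordan block for λ (equivalently, the smallest k with (A − λI)^k v = 0 for every generalised eigenvector v of λ).

  λ = -3: largest Jordan block has size 1, contributing (x + 3)
  λ = -2: largest Jordan block has size 1, contributing (x + 2)

So m_A(x) = (x + 2)*(x + 3) = x^2 + 5*x + 6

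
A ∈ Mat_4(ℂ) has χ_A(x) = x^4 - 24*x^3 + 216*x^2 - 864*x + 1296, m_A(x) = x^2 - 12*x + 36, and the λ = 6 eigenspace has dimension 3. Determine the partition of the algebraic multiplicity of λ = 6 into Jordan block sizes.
Block sizes for λ = 6: [2, 1, 1]

Step 1 — from the characteristic polynomial, algebraic multiplicity of λ = 6 is 4. From dim ker(A − (6)·I) = 3, there are exactly 3 Jordan blocks for λ = 6.
Step 2 — from the minimal polynomial, the factor (x − 6)^2 tells us the largest block for λ = 6 has size 2.
Step 3 — with total size 4, 3 blocks, and largest block 2, the block sizes (in nonincreasing order) are [2, 1, 1].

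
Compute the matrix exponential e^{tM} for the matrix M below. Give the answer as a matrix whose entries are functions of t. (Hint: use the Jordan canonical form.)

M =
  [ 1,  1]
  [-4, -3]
e^{tM} =
  [2*t*exp(-t) + exp(-t), t*exp(-t)]
  [-4*t*exp(-t), -2*t*exp(-t) + exp(-t)]

Strategy: write M = P · J · P⁻¹ where J is a Jordan canonical form, so e^{tM} = P · e^{tJ} · P⁻¹, and e^{tJ} can be computed block-by-block.

M has Jordan form
J =
  [-1,  1]
  [ 0, -1]
(up to reordering of blocks).

Per-block formulas:
  For a 2×2 Jordan block J_2(-1): exp(t · J_2(-1)) = e^(-1t)·(I + t·N), where N is the 2×2 nilpotent shift.

After assembling e^{tJ} and conjugating by P, we get:

e^{tM} =
  [2*t*exp(-t) + exp(-t), t*exp(-t)]
  [-4*t*exp(-t), -2*t*exp(-t) + exp(-t)]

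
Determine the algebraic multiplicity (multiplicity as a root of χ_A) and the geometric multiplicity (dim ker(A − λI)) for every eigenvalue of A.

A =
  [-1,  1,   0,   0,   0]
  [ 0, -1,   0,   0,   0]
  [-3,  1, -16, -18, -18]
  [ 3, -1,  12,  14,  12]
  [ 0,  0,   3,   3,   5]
λ = -1: alg = 3, geom = 2; λ = 2: alg = 2, geom = 2

Step 1 — factor the characteristic polynomial to read off the algebraic multiplicities:
  χ_A(x) = (x - 2)^2*(x + 1)^3

Step 2 — compute geometric multiplicities via the rank-nullity identity g(λ) = n − rank(A − λI):
  rank(A − (-1)·I) = 3, so dim ker(A − (-1)·I) = n − 3 = 2
  rank(A − (2)·I) = 3, so dim ker(A − (2)·I) = n − 3 = 2

Summary:
  λ = -1: algebraic multiplicity = 3, geometric multiplicity = 2
  λ = 2: algebraic multiplicity = 2, geometric multiplicity = 2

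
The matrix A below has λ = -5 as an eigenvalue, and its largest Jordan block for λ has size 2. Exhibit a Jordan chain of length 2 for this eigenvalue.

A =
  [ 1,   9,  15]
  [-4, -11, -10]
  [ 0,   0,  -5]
A Jordan chain for λ = -5 of length 2:
v_1 = (6, -4, 0)ᵀ
v_2 = (1, 0, 0)ᵀ

Let N = A − (-5)·I. We want v_2 with N^2 v_2 = 0 but N^1 v_2 ≠ 0; then v_{j-1} := N · v_j for j = 2, …, 2.

Pick v_2 = (1, 0, 0)ᵀ.
Then v_1 = N · v_2 = (6, -4, 0)ᵀ.

Sanity check: (A − (-5)·I) v_1 = (0, 0, 0)ᵀ = 0. ✓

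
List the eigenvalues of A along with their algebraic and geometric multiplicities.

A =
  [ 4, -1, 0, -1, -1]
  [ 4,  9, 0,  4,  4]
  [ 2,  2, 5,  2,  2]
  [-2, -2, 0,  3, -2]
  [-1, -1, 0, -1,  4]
λ = 5: alg = 5, geom = 4

Step 1 — factor the characteristic polynomial to read off the algebraic multiplicities:
  χ_A(x) = (x - 5)^5

Step 2 — compute geometric multiplicities via the rank-nullity identity g(λ) = n − rank(A − λI):
  rank(A − (5)·I) = 1, so dim ker(A − (5)·I) = n − 1 = 4

Summary:
  λ = 5: algebraic multiplicity = 5, geometric multiplicity = 4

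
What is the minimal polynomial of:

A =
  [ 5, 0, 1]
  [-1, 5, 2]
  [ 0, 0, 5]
x^3 - 15*x^2 + 75*x - 125

The characteristic polynomial is χ_A(x) = (x - 5)^3, so the eigenvalues are known. The minimal polynomial is
  m_A(x) = Π_λ (x − λ)^{k_λ}
where k_λ is the size of the *largest* Jordan block for λ (equivalently, the smallest k with (A − λI)^k v = 0 for every generalised eigenvector v of λ).

  λ = 5: largest Jordan block has size 3, contributing (x − 5)^3

So m_A(x) = (x - 5)^3 = x^3 - 15*x^2 + 75*x - 125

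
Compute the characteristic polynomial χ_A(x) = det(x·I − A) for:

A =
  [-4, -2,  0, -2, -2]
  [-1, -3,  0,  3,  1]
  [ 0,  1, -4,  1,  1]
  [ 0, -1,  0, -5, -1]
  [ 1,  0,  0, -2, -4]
x^5 + 20*x^4 + 160*x^3 + 640*x^2 + 1280*x + 1024

Expanding det(x·I − A) (e.g. by cofactor expansion or by noting that A is similar to its Jordan form J, which has the same characteristic polynomial as A) gives
  χ_A(x) = x^5 + 20*x^4 + 160*x^3 + 640*x^2 + 1280*x + 1024
which factors as (x + 4)^5. The eigenvalues (with algebraic multiplicities) are λ = -4 with multiplicity 5.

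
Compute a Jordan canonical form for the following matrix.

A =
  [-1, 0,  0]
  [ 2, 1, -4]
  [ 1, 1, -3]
J_2(-1) ⊕ J_1(-1)

The characteristic polynomial is
  det(x·I − A) = x^3 + 3*x^2 + 3*x + 1 = (x + 1)^3

Eigenvalues and multiplicities (the geometric multiplicity of λ is n − rank(A − λI), which equals the number of Jordan blocks for λ):
  λ = -1: algebraic multiplicity = 3, geometric multiplicity = 2

Determining the block sizes for each eigenvalue:
  λ = -1: 2 blocks summing to 3 forces exactly one block of size 2 and the rest size 1 → block sizes [2, 1]

Assembling the blocks gives a Jordan form
J =
  [-1,  1,  0]
  [ 0, -1,  0]
  [ 0,  0, -1]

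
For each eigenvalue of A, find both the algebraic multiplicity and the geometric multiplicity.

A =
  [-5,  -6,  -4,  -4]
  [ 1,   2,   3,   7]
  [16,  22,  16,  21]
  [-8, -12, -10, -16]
λ = -3: alg = 1, geom = 1; λ = 0: alg = 3, geom = 1

Step 1 — factor the characteristic polynomial to read off the algebraic multiplicities:
  χ_A(x) = x^3*(x + 3)

Step 2 — compute geometric multiplicities via the rank-nullity identity g(λ) = n − rank(A − λI):
  rank(A − (-3)·I) = 3, so dim ker(A − (-3)·I) = n − 3 = 1
  rank(A − (0)·I) = 3, so dim ker(A − (0)·I) = n − 3 = 1

Summary:
  λ = -3: algebraic multiplicity = 1, geometric multiplicity = 1
  λ = 0: algebraic multiplicity = 3, geometric multiplicity = 1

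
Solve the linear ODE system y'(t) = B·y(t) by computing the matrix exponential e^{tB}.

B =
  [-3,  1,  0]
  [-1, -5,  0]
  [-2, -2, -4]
e^{tB} =
  [t*exp(-4*t) + exp(-4*t), t*exp(-4*t), 0]
  [-t*exp(-4*t), -t*exp(-4*t) + exp(-4*t), 0]
  [-2*t*exp(-4*t), -2*t*exp(-4*t), exp(-4*t)]

Strategy: write B = P · J · P⁻¹ where J is a Jordan canonical form, so e^{tB} = P · e^{tJ} · P⁻¹, and e^{tJ} can be computed block-by-block.

B has Jordan form
J =
  [-4,  1,  0]
  [ 0, -4,  0]
  [ 0,  0, -4]
(up to reordering of blocks).

Per-block formulas:
  For a 2×2 Jordan block J_2(-4): exp(t · J_2(-4)) = e^(-4t)·(I + t·N), where N is the 2×2 nilpotent shift.
  For a 1×1 block at λ = -4: exp(t · [-4]) = [e^(-4t)].

After assembling e^{tJ} and conjugating by P, we get:

e^{tB} =
  [t*exp(-4*t) + exp(-4*t), t*exp(-4*t), 0]
  [-t*exp(-4*t), -t*exp(-4*t) + exp(-4*t), 0]
  [-2*t*exp(-4*t), -2*t*exp(-4*t), exp(-4*t)]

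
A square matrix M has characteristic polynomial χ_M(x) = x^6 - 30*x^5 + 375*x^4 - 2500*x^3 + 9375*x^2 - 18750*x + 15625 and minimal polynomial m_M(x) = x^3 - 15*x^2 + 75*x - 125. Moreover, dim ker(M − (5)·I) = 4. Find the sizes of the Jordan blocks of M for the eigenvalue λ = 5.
Block sizes for λ = 5: [3, 1, 1, 1]

Step 1 — from the characteristic polynomial, algebraic multiplicity of λ = 5 is 6. From dim ker(M − (5)·I) = 4, there are exactly 4 Jordan blocks for λ = 5.
Step 2 — from the minimal polynomial, the factor (x − 5)^3 tells us the largest block for λ = 5 has size 3.
Step 3 — with total size 6, 4 blocks, and largest block 3, the block sizes (in nonincreasing order) are [3, 1, 1, 1].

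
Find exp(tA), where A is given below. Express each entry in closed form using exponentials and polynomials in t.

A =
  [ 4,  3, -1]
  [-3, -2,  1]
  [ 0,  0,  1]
e^{tA} =
  [3*t*exp(t) + exp(t), 3*t*exp(t), -t*exp(t)]
  [-3*t*exp(t), -3*t*exp(t) + exp(t), t*exp(t)]
  [0, 0, exp(t)]

Strategy: write A = P · J · P⁻¹ where J is a Jordan canonical form, so e^{tA} = P · e^{tJ} · P⁻¹, and e^{tJ} can be computed block-by-block.

A has Jordan form
J =
  [1, 1, 0]
  [0, 1, 0]
  [0, 0, 1]
(up to reordering of blocks).

Per-block formulas:
  For a 1×1 block at λ = 1: exp(t · [1]) = [e^(1t)].
  For a 2×2 Jordan block J_2(1): exp(t · J_2(1)) = e^(1t)·(I + t·N), where N is the 2×2 nilpotent shift.

After assembling e^{tJ} and conjugating by P, we get:

e^{tA} =
  [3*t*exp(t) + exp(t), 3*t*exp(t), -t*exp(t)]
  [-3*t*exp(t), -3*t*exp(t) + exp(t), t*exp(t)]
  [0, 0, exp(t)]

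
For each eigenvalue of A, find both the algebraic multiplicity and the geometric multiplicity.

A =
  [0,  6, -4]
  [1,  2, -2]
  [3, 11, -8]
λ = -2: alg = 3, geom = 1

Step 1 — factor the characteristic polynomial to read off the algebraic multiplicities:
  χ_A(x) = (x + 2)^3

Step 2 — compute geometric multiplicities via the rank-nullity identity g(λ) = n − rank(A − λI):
  rank(A − (-2)·I) = 2, so dim ker(A − (-2)·I) = n − 2 = 1

Summary:
  λ = -2: algebraic multiplicity = 3, geometric multiplicity = 1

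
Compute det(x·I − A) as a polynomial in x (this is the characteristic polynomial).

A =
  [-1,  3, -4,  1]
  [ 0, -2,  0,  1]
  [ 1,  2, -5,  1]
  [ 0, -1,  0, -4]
x^4 + 12*x^3 + 54*x^2 + 108*x + 81

Expanding det(x·I − A) (e.g. by cofactor expansion or by noting that A is similar to its Jordan form J, which has the same characteristic polynomial as A) gives
  χ_A(x) = x^4 + 12*x^3 + 54*x^2 + 108*x + 81
which factors as (x + 3)^4. The eigenvalues (with algebraic multiplicities) are λ = -3 with multiplicity 4.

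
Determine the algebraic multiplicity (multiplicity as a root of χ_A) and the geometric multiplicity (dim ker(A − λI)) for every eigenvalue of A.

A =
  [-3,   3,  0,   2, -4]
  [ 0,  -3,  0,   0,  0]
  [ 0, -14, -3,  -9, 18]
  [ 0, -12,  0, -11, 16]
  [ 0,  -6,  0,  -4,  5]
λ = -3: alg = 5, geom = 3

Step 1 — factor the characteristic polynomial to read off the algebraic multiplicities:
  χ_A(x) = (x + 3)^5

Step 2 — compute geometric multiplicities via the rank-nullity identity g(λ) = n − rank(A − λI):
  rank(A − (-3)·I) = 2, so dim ker(A − (-3)·I) = n − 2 = 3

Summary:
  λ = -3: algebraic multiplicity = 5, geometric multiplicity = 3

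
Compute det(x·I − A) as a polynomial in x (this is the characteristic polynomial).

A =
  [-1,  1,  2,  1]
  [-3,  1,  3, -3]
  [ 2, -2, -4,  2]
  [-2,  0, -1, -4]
x^4 + 8*x^3 + 24*x^2 + 32*x + 16

Expanding det(x·I − A) (e.g. by cofactor expansion or by noting that A is similar to its Jordan form J, which has the same characteristic polynomial as A) gives
  χ_A(x) = x^4 + 8*x^3 + 24*x^2 + 32*x + 16
which factors as (x + 2)^4. The eigenvalues (with algebraic multiplicities) are λ = -2 with multiplicity 4.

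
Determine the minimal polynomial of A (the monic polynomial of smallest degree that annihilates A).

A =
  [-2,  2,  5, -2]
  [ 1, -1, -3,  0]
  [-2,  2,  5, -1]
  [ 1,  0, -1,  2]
x^3 - 3*x^2 + 3*x - 1

The characteristic polynomial is χ_A(x) = (x - 1)^4, so the eigenvalues are known. The minimal polynomial is
  m_A(x) = Π_λ (x − λ)^{k_λ}
where k_λ is the size of the *largest* Jordan block for λ (equivalently, the smallest k with (A − λI)^k v = 0 for every generalised eigenvector v of λ).

  λ = 1: largest Jordan block has size 3, contributing (x − 1)^3

So m_A(x) = (x - 1)^3 = x^3 - 3*x^2 + 3*x - 1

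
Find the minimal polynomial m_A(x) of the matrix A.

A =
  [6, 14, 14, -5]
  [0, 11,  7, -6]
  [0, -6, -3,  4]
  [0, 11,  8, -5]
x^4 - 9*x^3 + 21*x^2 - 19*x + 6

The characteristic polynomial is χ_A(x) = (x - 6)*(x - 1)^3, so the eigenvalues are known. The minimal polynomial is
  m_A(x) = Π_λ (x − λ)^{k_λ}
where k_λ is the size of the *largest* Jordan block for λ (equivalently, the smallest k with (A − λI)^k v = 0 for every generalised eigenvector v of λ).

  λ = 1: largest Jordan block has size 3, contributing (x − 1)^3
  λ = 6: largest Jordan block has size 1, contributing (x − 6)

So m_A(x) = (x - 6)*(x - 1)^3 = x^4 - 9*x^3 + 21*x^2 - 19*x + 6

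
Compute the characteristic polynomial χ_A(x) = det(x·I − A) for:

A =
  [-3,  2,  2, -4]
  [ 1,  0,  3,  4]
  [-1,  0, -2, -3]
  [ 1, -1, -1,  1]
x^4 + 4*x^3 + 6*x^2 + 4*x + 1

Expanding det(x·I − A) (e.g. by cofactor expansion or by noting that A is similar to its Jordan form J, which has the same characteristic polynomial as A) gives
  χ_A(x) = x^4 + 4*x^3 + 6*x^2 + 4*x + 1
which factors as (x + 1)^4. The eigenvalues (with algebraic multiplicities) are λ = -1 with multiplicity 4.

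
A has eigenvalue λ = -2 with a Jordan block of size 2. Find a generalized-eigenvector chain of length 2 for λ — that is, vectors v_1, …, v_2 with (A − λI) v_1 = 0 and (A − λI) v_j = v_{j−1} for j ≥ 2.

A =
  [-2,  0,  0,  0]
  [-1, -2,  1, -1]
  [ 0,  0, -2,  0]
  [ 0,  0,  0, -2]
A Jordan chain for λ = -2 of length 2:
v_1 = (0, -1, 0, 0)ᵀ
v_2 = (1, 0, 0, 0)ᵀ

Let N = A − (-2)·I. We want v_2 with N^2 v_2 = 0 but N^1 v_2 ≠ 0; then v_{j-1} := N · v_j for j = 2, …, 2.

Pick v_2 = (1, 0, 0, 0)ᵀ.
Then v_1 = N · v_2 = (0, -1, 0, 0)ᵀ.

Sanity check: (A − (-2)·I) v_1 = (0, 0, 0, 0)ᵀ = 0. ✓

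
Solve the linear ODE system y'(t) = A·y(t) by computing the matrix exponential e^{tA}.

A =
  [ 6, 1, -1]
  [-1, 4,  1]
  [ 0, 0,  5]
e^{tA} =
  [t*exp(5*t) + exp(5*t), t*exp(5*t), -t*exp(5*t)]
  [-t*exp(5*t), -t*exp(5*t) + exp(5*t), t*exp(5*t)]
  [0, 0, exp(5*t)]

Strategy: write A = P · J · P⁻¹ where J is a Jordan canonical form, so e^{tA} = P · e^{tJ} · P⁻¹, and e^{tJ} can be computed block-by-block.

A has Jordan form
J =
  [5, 1, 0]
  [0, 5, 0]
  [0, 0, 5]
(up to reordering of blocks).

Per-block formulas:
  For a 2×2 Jordan block J_2(5): exp(t · J_2(5)) = e^(5t)·(I + t·N), where N is the 2×2 nilpotent shift.
  For a 1×1 block at λ = 5: exp(t · [5]) = [e^(5t)].

After assembling e^{tJ} and conjugating by P, we get:

e^{tA} =
  [t*exp(5*t) + exp(5*t), t*exp(5*t), -t*exp(5*t)]
  [-t*exp(5*t), -t*exp(5*t) + exp(5*t), t*exp(5*t)]
  [0, 0, exp(5*t)]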